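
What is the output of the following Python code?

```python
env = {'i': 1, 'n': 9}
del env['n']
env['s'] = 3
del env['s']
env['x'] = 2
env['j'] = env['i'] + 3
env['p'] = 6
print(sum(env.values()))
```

13

del 'n' → {'i': 1}
env['s'] = 3 → {'i': 1, 's': 3}
del 's' → {'i': 1}
env['x'] = 2 → {'i': 1, 'x': 2}
env['j'] = env['i']+3 = 4 → {'i': 1, 'x': 2, 'j': 4}
env['p'] = 6 → {'i': 1, 'x': 2, 'j': 4, 'p': 6}
sum of values = 13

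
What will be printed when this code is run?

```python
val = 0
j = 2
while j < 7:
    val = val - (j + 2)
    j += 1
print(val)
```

-30

j=2: val = 0-4 = -4
j=3: val = (-4)-5 = -9
j=4: val = (-9)-6 = -15
j=5: val = (-15)-7 = -22
j=6: val = (-22)-8 = -30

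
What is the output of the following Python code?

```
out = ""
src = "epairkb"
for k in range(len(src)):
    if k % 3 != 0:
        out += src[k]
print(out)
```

park

k=0: skip
k=1: add 'p' → 'p'
k=2: add 'a' → 'pa'
k=3: skip
k=4: add 'r' → 'par'
k=5: add 'k' → 'park'
k=6: skip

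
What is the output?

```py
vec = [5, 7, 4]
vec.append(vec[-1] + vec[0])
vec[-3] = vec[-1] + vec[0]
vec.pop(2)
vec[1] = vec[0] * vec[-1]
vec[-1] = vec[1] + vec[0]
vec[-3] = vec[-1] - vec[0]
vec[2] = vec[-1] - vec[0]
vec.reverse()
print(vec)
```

[5, 45, 45]

append vec[-1]+vec[0] = 4+5 = 9 → [5, 7, 4, 9]
vec[-3] = vec[-1]+vec[0] = 9+5 = 14 → [5, 14, 4, 9]
pop(2) removes 4 → [5, 14, 9]
vec[1] = vec[0]*vec[-1] = 5*9 = 45 → [5, 45, 9]
vec[-1] = vec[1]+vec[0] = 45+5 = 50 → [5, 45, 50]
vec[-3] = vec[-1]-vec[0] = 50-5 = 45 → [45, 45, 50]
vec[2] = vec[-1]-vec[0] = 50-45 = 5 → [45, 45, 5]
reverse → [5, 45, 45]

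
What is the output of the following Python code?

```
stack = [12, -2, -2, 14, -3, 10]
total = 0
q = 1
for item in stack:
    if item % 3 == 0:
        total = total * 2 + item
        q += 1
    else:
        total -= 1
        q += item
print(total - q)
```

item=12: %3==0, total = 0*2+12 = 12; q=2
item=-2: not %3==0, total = 12-1 = 11; q=0
item=-2: not %3==0, total = 11-1 = 10; q=-2
item=14: not %3==0, total = 10-1 = 9; q=12
item=-3: %3==0, total = 9*2+(-3) = 15; q=13
item=10: not %3==0, total = 15-1 = 14; q=23
total-q = 14-23 = -9

-9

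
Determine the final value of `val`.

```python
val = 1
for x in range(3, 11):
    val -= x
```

-51

x=3: val = 1-3 = -2
x=4: val = (-2)-4 = -6
x=5: val = (-6)-5 = -11
x=6: val = (-11)-6 = -17
x=7: val = (-17)-7 = -24
x=8: val = (-24)-8 = -32
x=9: val = (-32)-9 = -41
x=10: val = (-41)-10 = -51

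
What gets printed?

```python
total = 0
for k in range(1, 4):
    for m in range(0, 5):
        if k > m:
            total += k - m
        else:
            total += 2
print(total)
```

k=1,m=0: 1>0, total = 0+1 = 1
k=1,m=1: not 1>1, total = 1+2 = 3
k=1,m=2: not 1>2, total = 3+2 = 5
k=1,m=3: not 1>3, total = 5+2 = 7
k=1,m=4: not 1>4, total = 7+2 = 9
k=2,m=0: 2>0, total = 9+2 = 11
k=2,m=1: 2>1, total = 11+1 = 12
k=2,m=2: not 2>2, total = 12+2 = 14
k=2,m=3: not 2>3, total = 14+2 = 16
k=2,m=4: not 2>4, total = 16+2 = 18
k=3,m=0: 3>0, total = 18+3 = 21
k=3,m=1: 3>1, total = 21+2 = 23
k=3,m=2: 3>2, total = 23+1 = 24
k=3,m=3: not 3>3, total = 24+2 = 26
k=3,m=4: not 3>4, total = 26+2 = 28

28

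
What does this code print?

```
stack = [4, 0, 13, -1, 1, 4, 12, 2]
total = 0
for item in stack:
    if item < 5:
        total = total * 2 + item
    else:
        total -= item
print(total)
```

item=4: <5, total = 0*2+4 = 4
item=0: <5, total = 4*2+0 = 8
item=13: not <5, total = 8-13 = -5
item=-1: <5, total = (-5)*2+(-1) = -11
item=1: <5, total = (-11)*2+1 = -21
item=4: <5, total = (-21)*2+4 = -38
item=12: not <5, total = (-38)-12 = -50
item=2: <5, total = (-50)*2+2 = -98

-98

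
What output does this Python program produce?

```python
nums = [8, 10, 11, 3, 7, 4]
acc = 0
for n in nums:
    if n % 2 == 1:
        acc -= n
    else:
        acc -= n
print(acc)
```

-43

n=8: not odd, acc = 0-8 = -8
n=10: not odd, acc = (-8)-10 = -18
n=11: odd, acc = (-18)-11 = -29
n=3: odd, acc = (-29)-3 = -32
n=7: odd, acc = (-32)-7 = -39
n=4: not odd, acc = (-39)-4 = -43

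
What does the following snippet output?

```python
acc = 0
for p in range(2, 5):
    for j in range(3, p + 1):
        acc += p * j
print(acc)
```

37

p=3,j=3: acc = 0+9 = 9
p=4,j=3: acc = 9+12 = 21
p=4,j=4: acc = 21+16 = 37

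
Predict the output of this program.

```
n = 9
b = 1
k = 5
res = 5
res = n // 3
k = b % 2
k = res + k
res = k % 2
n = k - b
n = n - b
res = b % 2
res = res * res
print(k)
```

4

res = 9//3 = 3
k = 1%2 = 1
k = 3+1 = 4
res = 4%2 = 0
n = 4-1 = 3
n = 3-1 = 2
res = 1%2 = 1
res = 1*1 = 1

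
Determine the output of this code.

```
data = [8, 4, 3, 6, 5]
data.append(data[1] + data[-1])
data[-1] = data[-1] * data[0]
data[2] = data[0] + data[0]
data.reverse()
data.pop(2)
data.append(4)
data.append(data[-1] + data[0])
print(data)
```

[72, 5, 16, 4, 8, 4, 76]

append data[1]+data[-1] = 4+5 = 9 → [8, 4, 3, 6, 5, 9]
data[-1] = data[-1]*data[0] = 9*8 = 72 → [8, 4, 3, 6, 5, 72]
data[2] = data[0]+data[0] = 8+8 = 16 → [8, 4, 16, 6, 5, 72]
reverse → [72, 5, 6, 16, 4, 8]
pop(2) removes 6 → [72, 5, 16, 4, 8]
append 4 → [72, 5, 16, 4, 8, 4]
append data[-1]+data[0] = 4+72 = 76 → [72, 5, 16, 4, 8, 4, 76]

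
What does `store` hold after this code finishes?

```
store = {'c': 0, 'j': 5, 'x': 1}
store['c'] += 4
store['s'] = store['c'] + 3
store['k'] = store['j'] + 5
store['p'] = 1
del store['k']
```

{'c': 4, 'j': 5, 'x': 1, 's': 7, 'p': 1}

store['c'] = 0+4 = 4 → {'c': 4, 'j': 5, 'x': 1}
store['s'] = store['c']+3 = 7 → {'c': 4, 'j': 5, 'x': 1, 's': 7}
store['k'] = store['j']+5 = 10 → {'c': 4, 'j': 5, 'x': 1, 's': 7, 'k': 10}
store['p'] = 1 → {'c': 4, 'j': 5, 'x': 1, 's': 7, 'k': 10, 'p': 1}
del 'k' → {'c': 4, 'j': 5, 'x': 1, 's': 7, 'p': 1}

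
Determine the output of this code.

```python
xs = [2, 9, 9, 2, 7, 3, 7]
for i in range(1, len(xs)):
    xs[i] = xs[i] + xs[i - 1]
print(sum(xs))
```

155

i=1: xs[1] = 9+2 = 11 → [2, 11, 9, 2, 7, 3, 7]
i=2: xs[2] = 9+11 = 20 → [2, 11, 20, 2, 7, 3, 7]
i=3: xs[3] = 2+20 = 22 → [2, 11, 20, 22, 7, 3, 7]
i=4: xs[4] = 7+22 = 29 → [2, 11, 20, 22, 29, 3, 7]
i=5: xs[5] = 3+29 = 32 → [2, 11, 20, 22, 29, 32, 7]
i=6: xs[6] = 7+32 = 39 → [2, 11, 20, 22, 29, 32, 39]
sum = 155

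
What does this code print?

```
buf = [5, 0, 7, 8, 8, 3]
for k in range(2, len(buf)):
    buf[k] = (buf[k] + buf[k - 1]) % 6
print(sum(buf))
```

16

k=2: buf[2] = (7+0)%6 = 1 → [5, 0, 1, 8, 8, 3]
k=3: buf[3] = (8+1)%6 = 3 → [5, 0, 1, 3, 8, 3]
k=4: buf[4] = (8+3)%6 = 5 → [5, 0, 1, 3, 5, 3]
k=5: buf[5] = (3+5)%6 = 2 → [5, 0, 1, 3, 5, 2]
sum = 16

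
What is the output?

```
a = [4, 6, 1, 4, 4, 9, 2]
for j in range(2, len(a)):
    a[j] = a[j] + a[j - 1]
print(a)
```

[4, 6, 7, 11, 15, 24, 26]

j=2: a[2] = 1+6 = 7 → [4, 6, 7, 4, 4, 9, 2]
j=3: a[3] = 4+7 = 11 → [4, 6, 7, 11, 4, 9, 2]
j=4: a[4] = 4+11 = 15 → [4, 6, 7, 11, 15, 9, 2]
j=5: a[5] = 9+15 = 24 → [4, 6, 7, 11, 15, 24, 2]
j=6: a[6] = 2+24 = 26 → [4, 6, 7, 11, 15, 24, 26]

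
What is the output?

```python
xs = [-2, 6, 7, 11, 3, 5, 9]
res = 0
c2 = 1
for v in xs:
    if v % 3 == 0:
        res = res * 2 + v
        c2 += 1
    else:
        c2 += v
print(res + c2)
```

64

v=-2: not %3==0; c2=-1
v=6: %3==0, res = 0*2+6 = 6; c2=0
v=7: not %3==0; c2=7
v=11: not %3==0; c2=18
v=3: %3==0, res = 6*2+3 = 15; c2=19
v=5: not %3==0; c2=24
v=9: %3==0, res = 15*2+9 = 39; c2=25
res+c2 = 39+25 = 64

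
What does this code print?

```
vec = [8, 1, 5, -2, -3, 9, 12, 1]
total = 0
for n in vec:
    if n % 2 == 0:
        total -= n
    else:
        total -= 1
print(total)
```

-23

n=8: even, total = 0-8 = -8
n=1: not even, total = (-8)-1 = -9
n=5: not even, total = (-9)-1 = -10
n=-2: even, total = (-10)-(-2) = -8
n=-3: not even, total = (-8)-1 = -9
n=9: not even, total = (-9)-1 = -10
n=12: even, total = (-10)-12 = -22
n=1: not even, total = (-22)-1 = -23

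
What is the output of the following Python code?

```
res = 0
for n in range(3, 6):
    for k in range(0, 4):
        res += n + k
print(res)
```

n=3,k=0: res = 0+3 = 3
n=3,k=1: res = 3+4 = 7
n=3,k=2: res = 7+5 = 12
n=3,k=3: res = 12+6 = 18
n=4,k=0: res = 18+4 = 22
n=4,k=1: res = 22+5 = 27
n=4,k=2: res = 27+6 = 33
n=4,k=3: res = 33+7 = 40
n=5,k=0: res = 40+5 = 45
n=5,k=1: res = 45+6 = 51
n=5,k=2: res = 51+7 = 58
n=5,k=3: res = 58+8 = 66

66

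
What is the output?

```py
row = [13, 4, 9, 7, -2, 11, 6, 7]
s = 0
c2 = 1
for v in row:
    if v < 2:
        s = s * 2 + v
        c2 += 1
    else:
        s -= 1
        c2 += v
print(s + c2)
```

46

v=13: not <2, s = 0-1 = -1; c2=14
v=4: not <2, s = (-1)-1 = -2; c2=18
v=9: not <2, s = (-2)-1 = -3; c2=27
v=7: not <2, s = (-3)-1 = -4; c2=34
v=-2: <2, s = (-4)*2+(-2) = -10; c2=35
v=11: not <2, s = (-10)-1 = -11; c2=46
v=6: not <2, s = (-11)-1 = -12; c2=52
v=7: not <2, s = (-12)-1 = -13; c2=59
s+c2 = (-13)+59 = 46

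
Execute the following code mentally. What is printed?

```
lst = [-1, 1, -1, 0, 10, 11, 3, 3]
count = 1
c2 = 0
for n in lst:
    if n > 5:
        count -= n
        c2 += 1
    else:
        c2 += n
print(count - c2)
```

-27

n=-1: not >5; c2=-1
n=1: not >5; c2=0
n=-1: not >5; c2=-1
n=0: not >5; c2=-1
n=10: >5, count = 1-10 = -9; c2=0
n=11: >5, count = (-9)-11 = -20; c2=1
n=3: not >5; c2=4
n=3: not >5; c2=7
count-c2 = (-20)-7 = -27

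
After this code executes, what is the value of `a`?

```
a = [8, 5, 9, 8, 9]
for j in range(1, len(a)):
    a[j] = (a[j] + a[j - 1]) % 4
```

j=1: a[1] = (5+8)%4 = 1 → [8, 1, 9, 8, 9]
j=2: a[2] = (9+1)%4 = 2 → [8, 1, 2, 8, 9]
j=3: a[3] = (8+2)%4 = 2 → [8, 1, 2, 2, 9]
j=4: a[4] = (9+2)%4 = 3 → [8, 1, 2, 2, 3]

[8, 1, 2, 2, 3]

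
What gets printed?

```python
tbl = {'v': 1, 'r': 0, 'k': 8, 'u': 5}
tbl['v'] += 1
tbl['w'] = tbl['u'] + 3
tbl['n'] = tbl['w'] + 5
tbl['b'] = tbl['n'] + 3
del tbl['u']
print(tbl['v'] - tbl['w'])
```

-6

tbl['v'] = 1+1 = 2 → {'v': 2, 'r': 0, 'k': 8, 'u': 5}
tbl['w'] = tbl['u']+3 = 8 → {'v': 2, 'r': 0, 'k': 8, 'u': 5, 'w': 8}
tbl['n'] = tbl['w']+5 = 13 → {'v': 2, 'r': 0, 'k': 8, 'u': 5, 'w': 8, 'n': 13}
tbl['b'] = tbl['n']+3 = 16 → {'v': 2, 'r': 0, 'k': 8, 'u': 5, 'w': 8, 'n': 13, 'b': 16}
del 'u' → {'v': 2, 'r': 0, 'k': 8, 'w': 8, 'n': 13, 'b': 16}
tbl['v']-tbl['w'] = 2-8 = -6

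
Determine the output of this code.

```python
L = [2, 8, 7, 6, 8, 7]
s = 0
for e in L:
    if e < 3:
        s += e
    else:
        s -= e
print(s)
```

-34

e=2: <3, s = 0+2 = 2
e=8: not <3, s = 2-8 = -6
e=7: not <3, s = (-6)-7 = -13
e=6: not <3, s = (-13)-6 = -19
e=8: not <3, s = (-19)-8 = -27
e=7: not <3, s = (-27)-7 = -34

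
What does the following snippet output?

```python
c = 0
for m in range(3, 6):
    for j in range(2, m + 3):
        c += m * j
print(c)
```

257

m=3,j=2: c = 0+6 = 6
m=3,j=3: c = 6+9 = 15
m=3,j=4: c = 15+12 = 27
m=3,j=5: c = 27+15 = 42
m=4,j=2: c = 42+8 = 50
m=4,j=3: c = 50+12 = 62
m=4,j=4: c = 62+16 = 78
m=4,j=5: c = 78+20 = 98
m=4,j=6: c = 98+24 = 122
m=5,j=2: c = 122+10 = 132
m=5,j=3: c = 132+15 = 147
m=5,j=4: c = 147+20 = 167
m=5,j=5: c = 167+25 = 192
m=5,j=6: c = 192+30 = 222
m=5,j=7: c = 222+35 = 257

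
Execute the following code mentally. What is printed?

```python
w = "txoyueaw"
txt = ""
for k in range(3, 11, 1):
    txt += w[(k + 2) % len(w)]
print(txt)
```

eawtxoyu

k=3: add w[5]='e' → 'e'
k=4: add w[6]='a' → 'ea'
k=5: add w[7]='w' → 'eaw'
k=6: add w[0]='t' → 'eawt'
k=7: add w[1]='x' → 'eawtx'
k=8: add w[2]='o' → 'eawtxo'
k=9: add w[3]='y' → 'eawtxoy'
k=10: add w[4]='u' → 'eawtxoyu'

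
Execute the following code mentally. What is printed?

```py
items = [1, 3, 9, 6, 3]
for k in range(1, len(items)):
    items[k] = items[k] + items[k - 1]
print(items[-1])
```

22

k=1: items[1] = 3+1 = 4 → [1, 4, 9, 6, 3]
k=2: items[2] = 9+4 = 13 → [1, 4, 13, 6, 3]
k=3: items[3] = 6+13 = 19 → [1, 4, 13, 19, 3]
k=4: items[4] = 3+19 = 22 → [1, 4, 13, 19, 22]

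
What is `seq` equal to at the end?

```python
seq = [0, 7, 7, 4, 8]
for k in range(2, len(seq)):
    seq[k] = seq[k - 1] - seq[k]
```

[0, 7, 0, -4, -12]

k=2: seq[2] = 7-7 = 0 → [0, 7, 0, 4, 8]
k=3: seq[3] = 0-4 = -4 → [0, 7, 0, -4, 8]
k=4: seq[4] = (-4)-8 = -12 → [0, 7, 0, -4, -12]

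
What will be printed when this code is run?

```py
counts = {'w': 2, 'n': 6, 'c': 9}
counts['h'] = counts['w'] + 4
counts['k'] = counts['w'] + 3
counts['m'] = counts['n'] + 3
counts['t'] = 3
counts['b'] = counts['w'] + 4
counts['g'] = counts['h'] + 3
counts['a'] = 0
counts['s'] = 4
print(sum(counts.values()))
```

counts['h'] = counts['w']+4 = 6 → {'w': 2, 'n': 6, 'c': 9, 'h': 6}
counts['k'] = counts['w']+3 = 5 → {'w': 2, 'n': 6, 'c': 9, 'h': 6, 'k': 5}
counts['m'] = counts['n']+3 = 9 → {'w': 2, 'n': 6, 'c': 9, 'h': 6, 'k': 5, 'm': 9}
counts['t'] = 3 → {'w': 2, 'n': 6, 'c': 9, 'h': 6, 'k': 5, 'm': 9, 't': 3}
counts['b'] = counts['w']+4 = 6 → {'w': 2, 'n': 6, 'c': 9, 'h': 6, 'k': 5, 'm': 9, 't': 3, 'b': 6}
counts['g'] = counts['h']+3 = 9 → {'w': 2, 'n': 6, 'c': 9, 'h': 6, 'k': 5, 'm': 9, 't': 3, 'b': 6, 'g': 9}
counts['a'] = 0 → {'w': 2, 'n': 6, 'c': 9, 'h': 6, 'k': 5, 'm': 9, 't': 3, 'b': 6, 'g': 9, 'a': 0}
counts['s'] = 4 → {'w': 2, 'n': 6, 'c': 9, 'h': 6, 'k': 5, 'm': 9, 't': 3, 'b': 6, 'g': 9, 'a': 0, 's': 4}
sum of values = 59

59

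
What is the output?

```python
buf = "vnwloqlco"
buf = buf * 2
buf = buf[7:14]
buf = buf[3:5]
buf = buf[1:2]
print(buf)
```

w

repeat ×2 → 'vnwloqlcovnwloqlco'
slice [7:14] → 'covnwlo'
slice [3:5] → 'nw'
slice [1:2] → 'w'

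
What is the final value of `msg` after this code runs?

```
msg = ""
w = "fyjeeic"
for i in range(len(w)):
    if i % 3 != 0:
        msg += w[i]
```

i=0: skip
i=1: add 'y' → 'y'
i=2: add 'j' → 'yj'
i=3: skip
i=4: add 'e' → 'yje'
i=5: add 'i' → 'yjei'
i=6: skip

'yjei'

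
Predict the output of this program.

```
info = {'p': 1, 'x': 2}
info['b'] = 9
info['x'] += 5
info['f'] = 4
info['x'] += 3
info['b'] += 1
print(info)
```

{'p': 1, 'x': 10, 'b': 10, 'f': 4}

info['b'] = 9 → {'p': 1, 'x': 2, 'b': 9}
info['x'] = 2+5 = 7 → {'p': 1, 'x': 7, 'b': 9}
info['f'] = 4 → {'p': 1, 'x': 7, 'b': 9, 'f': 4}
info['x'] = 7+3 = 10 → {'p': 1, 'x': 10, 'b': 9, 'f': 4}
info['b'] = 9+1 = 10 → {'p': 1, 'x': 10, 'b': 10, 'f': 4}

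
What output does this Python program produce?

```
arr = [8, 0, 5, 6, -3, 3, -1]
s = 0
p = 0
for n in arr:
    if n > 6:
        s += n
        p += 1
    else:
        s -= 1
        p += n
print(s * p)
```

n=8: >6, s = 0+8 = 8; p=1
n=0: not >6, s = 8-1 = 7; p=1
n=5: not >6, s = 7-1 = 6; p=6
n=6: not >6, s = 6-1 = 5; p=12
n=-3: not >6, s = 5-1 = 4; p=9
n=3: not >6, s = 4-1 = 3; p=12
n=-1: not >6, s = 3-1 = 2; p=11
s*p = 2*11 = 22

22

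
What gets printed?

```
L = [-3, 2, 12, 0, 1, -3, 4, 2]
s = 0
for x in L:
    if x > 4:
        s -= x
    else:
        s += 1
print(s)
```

-5

x=-3: not >4, s = 0+1 = 1
x=2: not >4, s = 1+1 = 2
x=12: >4, s = 2-12 = -10
x=0: not >4, s = (-10)+1 = -9
x=1: not >4, s = (-9)+1 = -8
x=-3: not >4, s = (-8)+1 = -7
x=4: not >4, s = (-7)+1 = -6
x=2: not >4, s = (-6)+1 = -5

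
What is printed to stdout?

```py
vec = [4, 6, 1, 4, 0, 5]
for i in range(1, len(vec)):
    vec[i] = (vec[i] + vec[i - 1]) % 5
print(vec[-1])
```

i=1: vec[1] = (6+4)%5 = 0 → [4, 0, 1, 4, 0, 5]
i=2: vec[2] = (1+0)%5 = 1 → [4, 0, 1, 4, 0, 5]
i=3: vec[3] = (4+1)%5 = 0 → [4, 0, 1, 0, 0, 5]
i=4: vec[4] = (0+0)%5 = 0 → [4, 0, 1, 0, 0, 5]
i=5: vec[5] = (5+0)%5 = 0 → [4, 0, 1, 0, 0, 0]

0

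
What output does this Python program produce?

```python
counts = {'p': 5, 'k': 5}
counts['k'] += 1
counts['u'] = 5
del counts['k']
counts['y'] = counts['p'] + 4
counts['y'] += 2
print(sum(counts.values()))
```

counts['k'] = 5+1 = 6 → {'p': 5, 'k': 6}
counts['u'] = 5 → {'p': 5, 'k': 6, 'u': 5}
del 'k' → {'p': 5, 'u': 5}
counts['y'] = counts['p']+4 = 9 → {'p': 5, 'u': 5, 'y': 9}
counts['y'] = 9+2 = 11 → {'p': 5, 'u': 5, 'y': 11}
sum of values = 21

21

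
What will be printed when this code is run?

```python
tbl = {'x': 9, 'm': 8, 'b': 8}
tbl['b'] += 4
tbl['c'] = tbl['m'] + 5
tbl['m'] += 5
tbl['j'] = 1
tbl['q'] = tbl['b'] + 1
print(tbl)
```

{'x': 9, 'm': 13, 'b': 12, 'c': 13, 'j': 1, 'q': 13}

tbl['b'] = 8+4 = 12 → {'x': 9, 'm': 8, 'b': 12}
tbl['c'] = tbl['m']+5 = 13 → {'x': 9, 'm': 8, 'b': 12, 'c': 13}
tbl['m'] = 8+5 = 13 → {'x': 9, 'm': 13, 'b': 12, 'c': 13}
tbl['j'] = 1 → {'x': 9, 'm': 13, 'b': 12, 'c': 13, 'j': 1}
tbl['q'] = tbl['b']+1 = 13 → {'x': 9, 'm': 13, 'b': 12, 'c': 13, 'j': 1, 'q': 13}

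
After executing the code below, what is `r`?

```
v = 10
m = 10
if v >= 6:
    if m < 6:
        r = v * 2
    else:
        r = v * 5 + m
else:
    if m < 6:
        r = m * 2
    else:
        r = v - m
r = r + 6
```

66

v=10, m=10
v >= 6 is True; m < 6 is False
→ r = v * 5 + m = 60
r = 60+6 = 66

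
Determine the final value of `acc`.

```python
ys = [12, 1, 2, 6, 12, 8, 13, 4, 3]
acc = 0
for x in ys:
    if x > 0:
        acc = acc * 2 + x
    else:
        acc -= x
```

3839

x=12: >0, acc = 0*2+12 = 12
x=1: >0, acc = 12*2+1 = 25
x=2: >0, acc = 25*2+2 = 52
x=6: >0, acc = 52*2+6 = 110
x=12: >0, acc = 110*2+12 = 232
x=8: >0, acc = 232*2+8 = 472
x=13: >0, acc = 472*2+13 = 957
x=4: >0, acc = 957*2+4 = 1918
x=3: >0, acc = 1918*2+3 = 3839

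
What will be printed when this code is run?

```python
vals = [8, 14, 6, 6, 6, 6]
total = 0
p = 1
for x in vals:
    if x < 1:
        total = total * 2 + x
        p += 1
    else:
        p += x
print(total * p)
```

x=8: not <1; p=9
x=14: not <1; p=23
x=6: not <1; p=29
x=6: not <1; p=35
x=6: not <1; p=41
x=6: not <1; p=47
total*p = 0*47 = 0

0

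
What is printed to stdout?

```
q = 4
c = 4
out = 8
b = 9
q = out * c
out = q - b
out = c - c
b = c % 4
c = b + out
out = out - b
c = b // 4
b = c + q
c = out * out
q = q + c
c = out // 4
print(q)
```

q = 8*4 = 32
out = 32-9 = 23
out = 4-4 = 0
b = 4%4 = 0
c = 0+0 = 0
out = 0-0 = 0
c = 0//4 = 0
b = 0+32 = 32
c = 0*0 = 0
q = 32+0 = 32
c = 0//4 = 0

32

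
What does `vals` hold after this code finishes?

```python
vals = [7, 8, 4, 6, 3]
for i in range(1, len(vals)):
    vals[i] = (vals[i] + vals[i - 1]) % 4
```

[7, 3, 3, 1, 0]

i=1: vals[1] = (8+7)%4 = 3 → [7, 3, 4, 6, 3]
i=2: vals[2] = (4+3)%4 = 3 → [7, 3, 3, 6, 3]
i=3: vals[3] = (6+3)%4 = 1 → [7, 3, 3, 1, 3]
i=4: vals[4] = (3+1)%4 = 0 → [7, 3, 3, 1, 0]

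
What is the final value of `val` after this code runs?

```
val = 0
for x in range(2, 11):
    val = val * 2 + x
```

x=2: val = 0*2+2 = 2
x=3: val = 2*2+3 = 7
x=4: val = 7*2+4 = 18
x=5: val = 18*2+5 = 41
x=6: val = 41*2+6 = 88
x=7: val = 88*2+7 = 183
x=8: val = 183*2+8 = 374
x=9: val = 374*2+9 = 757
x=10: val = 757*2+10 = 1524

1524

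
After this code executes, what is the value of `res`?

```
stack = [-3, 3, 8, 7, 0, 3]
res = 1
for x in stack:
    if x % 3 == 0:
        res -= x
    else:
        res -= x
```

-17

x=-3: %3==0, res = 1-(-3) = 4
x=3: %3==0, res = 4-3 = 1
x=8: not %3==0, res = 1-8 = -7
x=7: not %3==0, res = (-7)-7 = -14
x=0: %3==0, res = (-14)-0 = -14
x=3: %3==0, res = (-14)-3 = -17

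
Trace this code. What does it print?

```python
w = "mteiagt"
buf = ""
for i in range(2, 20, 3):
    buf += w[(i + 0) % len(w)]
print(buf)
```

egtami

i=2: add w[2]='e' → 'e'
i=5: add w[5]='g' → 'eg'
i=8: add w[1]='t' → 'egt'
i=11: add w[4]='a' → 'egta'
i=14: add w[0]='m' → 'egtam'
i=17: add w[3]='i' → 'egtami'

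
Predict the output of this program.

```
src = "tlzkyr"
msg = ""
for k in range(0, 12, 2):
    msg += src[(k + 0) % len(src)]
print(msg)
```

tzytzy

k=0: add src[0]='t' → 't'
k=2: add src[2]='z' → 'tz'
k=4: add src[4]='y' → 'tzy'
k=6: add src[0]='t' → 'tzyt'
k=8: add src[2]='z' → 'tzytz'
k=10: add src[4]='y' → 'tzytzy'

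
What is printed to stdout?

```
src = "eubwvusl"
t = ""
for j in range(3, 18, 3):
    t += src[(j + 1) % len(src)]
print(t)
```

vlbue

j=3: add src[4]='v' → 'v'
j=6: add src[7]='l' → 'vl'
j=9: add src[2]='b' → 'vlb'
j=12: add src[5]='u' → 'vlbu'
j=15: add src[0]='e' → 'vlbue'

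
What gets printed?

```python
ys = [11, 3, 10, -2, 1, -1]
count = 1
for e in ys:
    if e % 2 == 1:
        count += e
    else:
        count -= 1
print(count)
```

13

e=11: odd, count = 1+11 = 12
e=3: odd, count = 12+3 = 15
e=10: not odd, count = 15-1 = 14
e=-2: not odd, count = 14-1 = 13
e=1: odd, count = 13+1 = 14
e=-1: odd, count = 14+(-1) = 13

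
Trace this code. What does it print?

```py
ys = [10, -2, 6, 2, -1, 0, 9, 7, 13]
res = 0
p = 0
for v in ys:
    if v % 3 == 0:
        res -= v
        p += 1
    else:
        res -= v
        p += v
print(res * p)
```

-1408

v=10: not %3==0, res = 0-10 = -10; p=10
v=-2: not %3==0, res = (-10)-(-2) = -8; p=8
v=6: %3==0, res = (-8)-6 = -14; p=9
v=2: not %3==0, res = (-14)-2 = -16; p=11
v=-1: not %3==0, res = (-16)-(-1) = -15; p=10
v=0: %3==0, res = (-15)-0 = -15; p=11
v=9: %3==0, res = (-15)-9 = -24; p=12
v=7: not %3==0, res = (-24)-7 = -31; p=19
v=13: not %3==0, res = (-31)-13 = -44; p=32
res*p = (-44)*32 = -1408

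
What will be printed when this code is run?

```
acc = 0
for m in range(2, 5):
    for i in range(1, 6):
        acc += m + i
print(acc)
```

90

m=2,i=1: acc = 0+3 = 3
m=2,i=2: acc = 3+4 = 7
m=2,i=3: acc = 7+5 = 12
m=2,i=4: acc = 12+6 = 18
m=2,i=5: acc = 18+7 = 25
m=3,i=1: acc = 25+4 = 29
m=3,i=2: acc = 29+5 = 34
m=3,i=3: acc = 34+6 = 40
m=3,i=4: acc = 40+7 = 47
m=3,i=5: acc = 47+8 = 55
m=4,i=1: acc = 55+5 = 60
m=4,i=2: acc = 60+6 = 66
m=4,i=3: acc = 66+7 = 73
m=4,i=4: acc = 73+8 = 81
m=4,i=5: acc = 81+9 = 90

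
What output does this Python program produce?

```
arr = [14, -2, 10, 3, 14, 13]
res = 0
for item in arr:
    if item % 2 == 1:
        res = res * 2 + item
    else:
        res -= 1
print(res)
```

5

item=14: not odd, res = 0-1 = -1
item=-2: not odd, res = (-1)-1 = -2
item=10: not odd, res = (-2)-1 = -3
item=3: odd, res = (-3)*2+3 = -3
item=14: not odd, res = (-3)-1 = -4
item=13: odd, res = (-4)*2+13 = 5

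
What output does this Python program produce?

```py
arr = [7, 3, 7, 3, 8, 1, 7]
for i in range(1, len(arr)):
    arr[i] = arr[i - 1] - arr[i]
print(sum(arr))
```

i=1: arr[1] = 7-3 = 4 → [7, 4, 7, 3, 8, 1, 7]
i=2: arr[2] = 4-7 = -3 → [7, 4, -3, 3, 8, 1, 7]
i=3: arr[3] = (-3)-3 = -6 → [7, 4, -3, -6, 8, 1, 7]
i=4: arr[4] = (-6)-8 = -14 → [7, 4, -3, -6, -14, 1, 7]
i=5: arr[5] = (-14)-1 = -15 → [7, 4, -3, -6, -14, -15, 7]
i=6: arr[6] = (-15)-7 = -22 → [7, 4, -3, -6, -14, -15, -22]
sum = -49

-49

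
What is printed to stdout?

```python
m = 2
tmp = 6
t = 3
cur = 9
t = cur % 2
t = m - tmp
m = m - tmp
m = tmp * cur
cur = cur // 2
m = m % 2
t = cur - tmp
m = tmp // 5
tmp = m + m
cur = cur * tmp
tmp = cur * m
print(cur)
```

t = 9%2 = 1
t = 2-6 = -4
m = 2-6 = -4
m = 6*9 = 54
cur = 9//2 = 4
m = 54%2 = 0
t = 4-6 = -2
m = 6//5 = 1
tmp = 1+1 = 2
cur = 4*2 = 8
tmp = 8*1 = 8

8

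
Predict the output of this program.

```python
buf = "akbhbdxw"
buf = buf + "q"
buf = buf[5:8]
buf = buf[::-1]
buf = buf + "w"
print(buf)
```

+ 'q' → 'akbhbdxwq'
slice [5:8] → 'dxw'
reverse → 'wxd'
+ 'w' → 'wxdw'

wxdw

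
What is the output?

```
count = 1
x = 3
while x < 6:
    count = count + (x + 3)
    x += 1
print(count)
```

x=3: count = 1+6 = 7
x=4: count = 7+7 = 14
x=5: count = 14+8 = 22

22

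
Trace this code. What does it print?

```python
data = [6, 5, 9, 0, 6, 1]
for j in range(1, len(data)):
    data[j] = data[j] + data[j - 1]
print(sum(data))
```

110

j=1: data[1] = 5+6 = 11 → [6, 11, 9, 0, 6, 1]
j=2: data[2] = 9+11 = 20 → [6, 11, 20, 0, 6, 1]
j=3: data[3] = 0+20 = 20 → [6, 11, 20, 20, 6, 1]
j=4: data[4] = 6+20 = 26 → [6, 11, 20, 20, 26, 1]
j=5: data[5] = 1+26 = 27 → [6, 11, 20, 20, 26, 27]
sum = 110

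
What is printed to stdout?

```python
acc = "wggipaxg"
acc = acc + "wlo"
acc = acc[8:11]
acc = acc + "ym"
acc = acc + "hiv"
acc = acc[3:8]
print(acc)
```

+ 'wlo' → 'wggipaxgwlo'
slice [8:11] → 'wlo'
+ 'ym' → 'wloym'
+ 'hiv' → 'wloymhiv'
slice [3:8] → 'ymhiv'

ymhiv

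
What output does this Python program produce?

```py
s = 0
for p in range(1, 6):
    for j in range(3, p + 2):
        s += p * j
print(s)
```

165

p=2,j=3: s = 0+6 = 6
p=3,j=3: s = 6+9 = 15
p=3,j=4: s = 15+12 = 27
p=4,j=3: s = 27+12 = 39
p=4,j=4: s = 39+16 = 55
p=4,j=5: s = 55+20 = 75
p=5,j=3: s = 75+15 = 90
p=5,j=4: s = 90+20 = 110
p=5,j=5: s = 110+25 = 135
p=5,j=6: s = 135+30 = 165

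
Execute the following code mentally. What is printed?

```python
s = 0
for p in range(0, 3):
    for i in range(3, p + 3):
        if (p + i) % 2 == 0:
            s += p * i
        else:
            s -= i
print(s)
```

8

p=1,i=3: even sum, s = 0+3 = 3
p=2,i=3: odd sum, s = 3-3 = 0
p=2,i=4: even sum, s = 0+8 = 8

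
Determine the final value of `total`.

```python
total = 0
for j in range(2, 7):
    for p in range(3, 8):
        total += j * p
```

500

j=2,p=3: total = 0+6 = 6
j=2,p=4: total = 6+8 = 14
j=2,p=5: total = 14+10 = 24
j=2,p=6: total = 24+12 = 36
j=2,p=7: total = 36+14 = 50
j=3,p=3: total = 50+9 = 59
j=3,p=4: total = 59+12 = 71
j=3,p=5: total = 71+15 = 86
j=3,p=6: total = 86+18 = 104
j=3,p=7: total = 104+21 = 125
j=4,p=3: total = 125+12 = 137
j=4,p=4: total = 137+16 = 153
j=4,p=5: total = 153+20 = 173
j=4,p=6: total = 173+24 = 197
j=4,p=7: total = 197+28 = 225
j=5,p=3: total = 225+15 = 240
j=5,p=4: total = 240+20 = 260
j=5,p=5: total = 260+25 = 285
j=5,p=6: total = 285+30 = 315
j=5,p=7: total = 315+35 = 350
j=6,p=3: total = 350+18 = 368
j=6,p=4: total = 368+24 = 392
j=6,p=5: total = 392+30 = 422
j=6,p=6: total = 422+36 = 458
j=6,p=7: total = 458+42 = 500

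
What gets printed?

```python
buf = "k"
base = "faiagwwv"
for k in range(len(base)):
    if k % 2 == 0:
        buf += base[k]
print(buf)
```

k=0: add 'f' → 'kf'
k=1: skip
k=2: add 'i' → 'kfi'
k=3: skip
k=4: add 'g' → 'kfig'
k=5: skip
k=6: add 'w' → 'kfigw'
k=7: skip

kfigw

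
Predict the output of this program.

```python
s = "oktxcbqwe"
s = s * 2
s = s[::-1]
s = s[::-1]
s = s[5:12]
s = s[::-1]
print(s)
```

repeat ×2 → 'oktxcbqweoktxcbqwe'
reverse → 'ewqbcxtkoewqbcxtko'
reverse → 'oktxcbqweoktxcbqwe'
slice [5:12] → 'bqweokt'
reverse → 'tkoewqb'

tkoewqb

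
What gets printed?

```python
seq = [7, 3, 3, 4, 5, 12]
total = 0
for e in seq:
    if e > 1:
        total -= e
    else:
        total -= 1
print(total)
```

-34

e=7: >1, total = 0-7 = -7
e=3: >1, total = (-7)-3 = -10
e=3: >1, total = (-10)-3 = -13
e=4: >1, total = (-13)-4 = -17
e=5: >1, total = (-17)-5 = -22
e=12: >1, total = (-22)-12 = -34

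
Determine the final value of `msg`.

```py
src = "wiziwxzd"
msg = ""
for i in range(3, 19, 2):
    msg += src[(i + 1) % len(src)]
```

i=3: add src[4]='w' → 'w'
i=5: add src[6]='z' → 'wz'
i=7: add src[0]='w' → 'wzw'
i=9: add src[2]='z' → 'wzwz'
i=11: add src[4]='w' → 'wzwzw'
i=13: add src[6]='z' → 'wzwzwz'
i=15: add src[0]='w' → 'wzwzwzw'
i=17: add src[2]='z' → 'wzwzwzwz'

'wzwzwzwz'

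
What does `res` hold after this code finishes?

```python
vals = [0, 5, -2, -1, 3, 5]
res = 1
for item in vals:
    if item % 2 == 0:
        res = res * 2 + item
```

item=0: even, res = 1*2+0 = 2
item=5: not even
item=-2: even, res = 2*2+(-2) = 2
item=-1: not even
item=3: not even
item=5: not even

2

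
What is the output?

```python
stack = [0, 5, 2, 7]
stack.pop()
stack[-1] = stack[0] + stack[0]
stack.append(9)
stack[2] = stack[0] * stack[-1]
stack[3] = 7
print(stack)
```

[0, 5, 0, 7]

pop() removes 7 → [0, 5, 2]
stack[-1] = stack[0]+stack[0] = 0+0 = 0 → [0, 5, 0]
append 9 → [0, 5, 0, 9]
stack[2] = stack[0]*stack[-1] = 0*9 = 0 → [0, 5, 0, 9]
stack[3] = 7 → [0, 5, 0, 7]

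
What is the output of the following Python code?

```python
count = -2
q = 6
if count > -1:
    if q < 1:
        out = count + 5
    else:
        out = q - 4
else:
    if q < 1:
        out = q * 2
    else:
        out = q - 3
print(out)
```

count=-2, q=6
count > -1 is False; q < 1 is False
→ out = q - 3 = 3

3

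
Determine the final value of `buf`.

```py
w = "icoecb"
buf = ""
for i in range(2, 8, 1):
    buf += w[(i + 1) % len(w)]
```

'ecbico'

i=2: add w[3]='e' → 'e'
i=3: add w[4]='c' → 'ec'
i=4: add w[5]='b' → 'ecb'
i=5: add w[0]='i' → 'ecbi'
i=6: add w[1]='c' → 'ecbic'
i=7: add w[2]='o' → 'ecbico'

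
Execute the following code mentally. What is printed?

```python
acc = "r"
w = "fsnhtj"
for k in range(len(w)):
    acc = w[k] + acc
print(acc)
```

k=0: prepend 'f' → 'fr'
k=1: prepend 's' → 'sfr'
k=2: prepend 'n' → 'nsfr'
k=3: prepend 'h' → 'hnsfr'
k=4: prepend 't' → 'thnsfr'
k=5: prepend 'j' → 'jthnsfr'

jthnsfr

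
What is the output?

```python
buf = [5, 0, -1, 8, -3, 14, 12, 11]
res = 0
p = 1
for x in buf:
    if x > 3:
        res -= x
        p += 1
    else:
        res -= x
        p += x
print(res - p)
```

-48

x=5: >3, res = 0-5 = -5; p=2
x=0: not >3, res = (-5)-0 = -5; p=2
x=-1: not >3, res = (-5)-(-1) = -4; p=1
x=8: >3, res = (-4)-8 = -12; p=2
x=-3: not >3, res = (-12)-(-3) = -9; p=-1
x=14: >3, res = (-9)-14 = -23; p=0
x=12: >3, res = (-23)-12 = -35; p=1
x=11: >3, res = (-35)-11 = -46; p=2
res-p = (-46)-2 = -48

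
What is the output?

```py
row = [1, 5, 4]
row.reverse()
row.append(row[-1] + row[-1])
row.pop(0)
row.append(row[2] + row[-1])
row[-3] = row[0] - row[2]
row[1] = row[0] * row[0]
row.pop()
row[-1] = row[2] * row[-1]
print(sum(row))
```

34

reverse → [4, 5, 1]
append row[-1]+row[-1] = 1+1 = 2 → [4, 5, 1, 2]
pop(0) removes 4 → [5, 1, 2]
append row[2]+row[-1] = 2+2 = 4 → [5, 1, 2, 4]
row[-3] = row[0]-row[2] = 5-2 = 3 → [5, 3, 2, 4]
row[1] = row[0]*row[0] = 5*5 = 25 → [5, 25, 2, 4]
pop() removes 4 → [5, 25, 2]
row[-1] = row[2]*row[-1] = 2*2 = 4 → [5, 25, 4]
sum = 34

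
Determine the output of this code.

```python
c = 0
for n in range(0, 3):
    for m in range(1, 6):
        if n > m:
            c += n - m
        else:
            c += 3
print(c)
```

n=0,m=1: not 0>1, c = 0+3 = 3
n=0,m=2: not 0>2, c = 3+3 = 6
n=0,m=3: not 0>3, c = 6+3 = 9
n=0,m=4: not 0>4, c = 9+3 = 12
n=0,m=5: not 0>5, c = 12+3 = 15
n=1,m=1: not 1>1, c = 15+3 = 18
n=1,m=2: not 1>2, c = 18+3 = 21
n=1,m=3: not 1>3, c = 21+3 = 24
n=1,m=4: not 1>4, c = 24+3 = 27
n=1,m=5: not 1>5, c = 27+3 = 30
n=2,m=1: 2>1, c = 30+1 = 31
n=2,m=2: not 2>2, c = 31+3 = 34
n=2,m=3: not 2>3, c = 34+3 = 37
n=2,m=4: not 2>4, c = 37+3 = 40
n=2,m=5: not 2>5, c = 40+3 = 43

43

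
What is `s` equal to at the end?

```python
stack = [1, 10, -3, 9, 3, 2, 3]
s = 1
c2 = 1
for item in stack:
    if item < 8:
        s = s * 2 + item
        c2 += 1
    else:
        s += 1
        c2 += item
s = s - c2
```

item=1: <8, s = 1*2+1 = 3; c2=2
item=10: not <8, s = 3+1 = 4; c2=12
item=-3: <8, s = 4*2+(-3) = 5; c2=13
item=9: not <8, s = 5+1 = 6; c2=22
item=3: <8, s = 6*2+3 = 15; c2=23
item=2: <8, s = 15*2+2 = 32; c2=24
item=3: <8, s = 32*2+3 = 67; c2=25
s-c2 = 67-25 = 42

42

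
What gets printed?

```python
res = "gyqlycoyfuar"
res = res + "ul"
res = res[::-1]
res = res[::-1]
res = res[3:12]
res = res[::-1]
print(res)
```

raufyocyl

+ 'ul' → 'gyqlycoyfuarul'
reverse → 'luraufyocylqyg'
reverse → 'gyqlycoyfuarul'
slice [3:12] → 'lycoyfuar'
reverse → 'raufyocyl'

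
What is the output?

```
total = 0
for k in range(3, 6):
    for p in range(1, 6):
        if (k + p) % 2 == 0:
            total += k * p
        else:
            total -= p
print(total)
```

k=3,p=1: even sum, total = 0+3 = 3
k=3,p=2: odd sum, total = 3-2 = 1
k=3,p=3: even sum, total = 1+9 = 10
k=3,p=4: odd sum, total = 10-4 = 6
k=3,p=5: even sum, total = 6+15 = 21
k=4,p=1: odd sum, total = 21-1 = 20
k=4,p=2: even sum, total = 20+8 = 28
k=4,p=3: odd sum, total = 28-3 = 25
k=4,p=4: even sum, total = 25+16 = 41
k=4,p=5: odd sum, total = 41-5 = 36
k=5,p=1: even sum, total = 36+5 = 41
k=5,p=2: odd sum, total = 41-2 = 39
k=5,p=3: even sum, total = 39+15 = 54
k=5,p=4: odd sum, total = 54-4 = 50
k=5,p=5: even sum, total = 50+25 = 75

75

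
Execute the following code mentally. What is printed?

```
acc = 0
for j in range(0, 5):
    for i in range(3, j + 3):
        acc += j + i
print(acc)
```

70

j=1,i=3: acc = 0+4 = 4
j=2,i=3: acc = 4+5 = 9
j=2,i=4: acc = 9+6 = 15
j=3,i=3: acc = 15+6 = 21
j=3,i=4: acc = 21+7 = 28
j=3,i=5: acc = 28+8 = 36
j=4,i=3: acc = 36+7 = 43
j=4,i=4: acc = 43+8 = 51
j=4,i=5: acc = 51+9 = 60
j=4,i=6: acc = 60+10 = 70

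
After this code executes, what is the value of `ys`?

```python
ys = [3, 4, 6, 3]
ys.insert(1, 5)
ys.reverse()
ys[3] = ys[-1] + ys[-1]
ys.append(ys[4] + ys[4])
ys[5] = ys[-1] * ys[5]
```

[3, 6, 4, 6, 3, 36]

insert 5 at 1 → [3, 5, 4, 6, 3]
reverse → [3, 6, 4, 5, 3]
ys[3] = ys[-1]+ys[-1] = 3+3 = 6 → [3, 6, 4, 6, 3]
append ys[4]+ys[4] = 3+3 = 6 → [3, 6, 4, 6, 3, 6]
ys[5] = ys[-1]*ys[5] = 6*6 = 36 → [3, 6, 4, 6, 3, 36]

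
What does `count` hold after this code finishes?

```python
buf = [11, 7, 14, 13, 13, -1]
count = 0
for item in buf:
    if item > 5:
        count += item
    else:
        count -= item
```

item=11: >5, count = 0+11 = 11
item=7: >5, count = 11+7 = 18
item=14: >5, count = 18+14 = 32
item=13: >5, count = 32+13 = 45
item=13: >5, count = 45+13 = 58
item=-1: not >5, count = 58-(-1) = 59

59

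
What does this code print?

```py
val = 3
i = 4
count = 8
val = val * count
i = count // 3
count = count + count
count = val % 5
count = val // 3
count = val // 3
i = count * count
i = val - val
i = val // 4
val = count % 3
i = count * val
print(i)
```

16

val = 3*8 = 24
i = 8//3 = 2
count = 8+8 = 16
count = 24%5 = 4
count = 24//3 = 8
count = 24//3 = 8
i = 8*8 = 64
i = 24-24 = 0
i = 24//4 = 6
val = 8%3 = 2
i = 8*2 = 16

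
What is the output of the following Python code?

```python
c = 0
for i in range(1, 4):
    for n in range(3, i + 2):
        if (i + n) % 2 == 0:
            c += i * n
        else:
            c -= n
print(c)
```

i=2,n=3: odd sum, c = 0-3 = -3
i=3,n=3: even sum, c = (-3)+9 = 6
i=3,n=4: odd sum, c = 6-4 = 2

2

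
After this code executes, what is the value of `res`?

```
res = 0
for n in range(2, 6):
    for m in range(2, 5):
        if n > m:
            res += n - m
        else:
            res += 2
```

22

n=2,m=2: not 2>2, res = 0+2 = 2
n=2,m=3: not 2>3, res = 2+2 = 4
n=2,m=4: not 2>4, res = 4+2 = 6
n=3,m=2: 3>2, res = 6+1 = 7
n=3,m=3: not 3>3, res = 7+2 = 9
n=3,m=4: not 3>4, res = 9+2 = 11
n=4,m=2: 4>2, res = 11+2 = 13
n=4,m=3: 4>3, res = 13+1 = 14
n=4,m=4: not 4>4, res = 14+2 = 16
n=5,m=2: 5>2, res = 16+3 = 19
n=5,m=3: 5>3, res = 19+2 = 21
n=5,m=4: 5>4, res = 21+1 = 22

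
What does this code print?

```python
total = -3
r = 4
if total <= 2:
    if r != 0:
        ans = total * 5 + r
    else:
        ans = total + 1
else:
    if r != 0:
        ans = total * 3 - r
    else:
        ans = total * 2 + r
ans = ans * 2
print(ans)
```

total=-3, r=4
total <= 2 is True; r != 0 is True
→ ans = total * 5 + r = -11
ans = (-11)*2 = -22

-22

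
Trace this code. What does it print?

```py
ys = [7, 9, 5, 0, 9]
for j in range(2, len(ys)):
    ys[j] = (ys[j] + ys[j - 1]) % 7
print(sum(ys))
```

18

j=2: ys[2] = (5+9)%7 = 0 → [7, 9, 0, 0, 9]
j=3: ys[3] = (0+0)%7 = 0 → [7, 9, 0, 0, 9]
j=4: ys[4] = (9+0)%7 = 2 → [7, 9, 0, 0, 2]
sum = 18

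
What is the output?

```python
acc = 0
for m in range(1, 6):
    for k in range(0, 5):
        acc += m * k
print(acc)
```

m=1,k=0: acc = 0+0 = 0
m=1,k=1: acc = 0+1 = 1
m=1,k=2: acc = 1+2 = 3
m=1,k=3: acc = 3+3 = 6
m=1,k=4: acc = 6+4 = 10
m=2,k=0: acc = 10+0 = 10
m=2,k=1: acc = 10+2 = 12
m=2,k=2: acc = 12+4 = 16
m=2,k=3: acc = 16+6 = 22
m=2,k=4: acc = 22+8 = 30
m=3,k=0: acc = 30+0 = 30
m=3,k=1: acc = 30+3 = 33
m=3,k=2: acc = 33+6 = 39
m=3,k=3: acc = 39+9 = 48
m=3,k=4: acc = 48+12 = 60
m=4,k=0: acc = 60+0 = 60
m=4,k=1: acc = 60+4 = 64
m=4,k=2: acc = 64+8 = 72
m=4,k=3: acc = 72+12 = 84
m=4,k=4: acc = 84+16 = 100
m=5,k=0: acc = 100+0 = 100
m=5,k=1: acc = 100+5 = 105
m=5,k=2: acc = 105+10 = 115
m=5,k=3: acc = 115+15 = 130
m=5,k=4: acc = 130+20 = 150

150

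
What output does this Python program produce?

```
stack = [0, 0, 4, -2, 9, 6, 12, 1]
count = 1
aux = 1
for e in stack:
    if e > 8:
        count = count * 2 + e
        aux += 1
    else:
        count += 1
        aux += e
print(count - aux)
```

41

e=0: not >8, count = 1+1 = 2; aux=1
e=0: not >8, count = 2+1 = 3; aux=1
e=4: not >8, count = 3+1 = 4; aux=5
e=-2: not >8, count = 4+1 = 5; aux=3
e=9: >8, count = 5*2+9 = 19; aux=4
e=6: not >8, count = 19+1 = 20; aux=10
e=12: >8, count = 20*2+12 = 52; aux=11
e=1: not >8, count = 52+1 = 53; aux=12
count-aux = 53-12 = 41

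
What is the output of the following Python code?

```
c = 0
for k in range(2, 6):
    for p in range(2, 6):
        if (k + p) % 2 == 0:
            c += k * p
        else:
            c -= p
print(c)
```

72

k=2,p=2: even sum, c = 0+4 = 4
k=2,p=3: odd sum, c = 4-3 = 1
k=2,p=4: even sum, c = 1+8 = 9
k=2,p=5: odd sum, c = 9-5 = 4
k=3,p=2: odd sum, c = 4-2 = 2
k=3,p=3: even sum, c = 2+9 = 11
k=3,p=4: odd sum, c = 11-4 = 7
k=3,p=5: even sum, c = 7+15 = 22
k=4,p=2: even sum, c = 22+8 = 30
k=4,p=3: odd sum, c = 30-3 = 27
k=4,p=4: even sum, c = 27+16 = 43
k=4,p=5: odd sum, c = 43-5 = 38
k=5,p=2: odd sum, c = 38-2 = 36
k=5,p=3: even sum, c = 36+15 = 51
k=5,p=4: odd sum, c = 51-4 = 47
k=5,p=5: even sum, c = 47+25 = 72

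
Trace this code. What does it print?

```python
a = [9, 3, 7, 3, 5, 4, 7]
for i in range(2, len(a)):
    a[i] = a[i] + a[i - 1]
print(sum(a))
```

104

i=2: a[2] = 7+3 = 10 → [9, 3, 10, 3, 5, 4, 7]
i=3: a[3] = 3+10 = 13 → [9, 3, 10, 13, 5, 4, 7]
i=4: a[4] = 5+13 = 18 → [9, 3, 10, 13, 18, 4, 7]
i=5: a[5] = 4+18 = 22 → [9, 3, 10, 13, 18, 22, 7]
i=6: a[6] = 7+22 = 29 → [9, 3, 10, 13, 18, 22, 29]
sum = 104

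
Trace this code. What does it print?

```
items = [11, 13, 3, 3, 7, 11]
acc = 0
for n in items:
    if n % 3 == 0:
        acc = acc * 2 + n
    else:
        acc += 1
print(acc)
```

n=11: not %3==0, acc = 0+1 = 1
n=13: not %3==0, acc = 1+1 = 2
n=3: %3==0, acc = 2*2+3 = 7
n=3: %3==0, acc = 7*2+3 = 17
n=7: not %3==0, acc = 17+1 = 18
n=11: not %3==0, acc = 18+1 = 19

19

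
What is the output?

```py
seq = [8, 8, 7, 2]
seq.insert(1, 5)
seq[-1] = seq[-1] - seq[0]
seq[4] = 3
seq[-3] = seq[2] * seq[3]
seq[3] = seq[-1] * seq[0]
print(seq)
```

insert 5 at 1 → [8, 5, 8, 7, 2]
seq[-1] = seq[-1]-seq[0] = 2-8 = -6 → [8, 5, 8, 7, -6]
seq[4] = 3 → [8, 5, 8, 7, 3]
seq[-3] = seq[2]*seq[3] = 8*7 = 56 → [8, 5, 56, 7, 3]
seq[3] = seq[-1]*seq[0] = 3*8 = 24 → [8, 5, 56, 24, 3]

[8, 5, 56, 24, 3]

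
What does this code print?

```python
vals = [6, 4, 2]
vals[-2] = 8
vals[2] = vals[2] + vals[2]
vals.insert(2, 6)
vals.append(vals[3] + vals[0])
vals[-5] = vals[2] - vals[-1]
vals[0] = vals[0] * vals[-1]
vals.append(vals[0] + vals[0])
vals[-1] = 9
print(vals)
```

[-40, 8, 6, 4, 10, 9]

vals[-2] = 8 → [6, 8, 2]
vals[2] = vals[2]+vals[2] = 2+2 = 4 → [6, 8, 4]
insert 6 at 2 → [6, 8, 6, 4]
append vals[3]+vals[0] = 4+6 = 10 → [6, 8, 6, 4, 10]
vals[-5] = vals[2]-vals[-1] = 6-10 = -4 → [-4, 8, 6, 4, 10]
vals[0] = vals[0]*vals[-1] = (-4)*10 = -40 → [-40, 8, 6, 4, 10]
append vals[0]+vals[0] = (-40)+(-40) = -80 → [-40, 8, 6, 4, 10, -80]
vals[-1] = 9 → [-40, 8, 6, 4, 10, 9]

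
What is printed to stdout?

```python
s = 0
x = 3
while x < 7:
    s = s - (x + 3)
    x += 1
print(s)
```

-30

x=3: s = 0-6 = -6
x=4: s = (-6)-7 = -13
x=5: s = (-13)-8 = -21
x=6: s = (-21)-9 = -30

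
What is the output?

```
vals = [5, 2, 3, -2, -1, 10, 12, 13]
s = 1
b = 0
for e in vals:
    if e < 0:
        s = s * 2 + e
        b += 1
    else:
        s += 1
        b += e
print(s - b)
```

-33

e=5: not <0, s = 1+1 = 2; b=5
e=2: not <0, s = 2+1 = 3; b=7
e=3: not <0, s = 3+1 = 4; b=10
e=-2: <0, s = 4*2+(-2) = 6; b=11
e=-1: <0, s = 6*2+(-1) = 11; b=12
e=10: not <0, s = 11+1 = 12; b=22
e=12: not <0, s = 12+1 = 13; b=34
e=13: not <0, s = 13+1 = 14; b=47
s-b = 14-47 = -33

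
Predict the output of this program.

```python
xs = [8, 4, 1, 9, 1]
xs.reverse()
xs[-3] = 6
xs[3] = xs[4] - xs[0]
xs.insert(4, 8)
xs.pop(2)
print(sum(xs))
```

33

reverse → [1, 9, 1, 4, 8]
xs[-3] = 6 → [1, 9, 6, 4, 8]
xs[3] = xs[4]-xs[0] = 8-1 = 7 → [1, 9, 6, 7, 8]
insert 8 at 4 → [1, 9, 6, 7, 8, 8]
pop(2) removes 6 → [1, 9, 7, 8, 8]
sum = 33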